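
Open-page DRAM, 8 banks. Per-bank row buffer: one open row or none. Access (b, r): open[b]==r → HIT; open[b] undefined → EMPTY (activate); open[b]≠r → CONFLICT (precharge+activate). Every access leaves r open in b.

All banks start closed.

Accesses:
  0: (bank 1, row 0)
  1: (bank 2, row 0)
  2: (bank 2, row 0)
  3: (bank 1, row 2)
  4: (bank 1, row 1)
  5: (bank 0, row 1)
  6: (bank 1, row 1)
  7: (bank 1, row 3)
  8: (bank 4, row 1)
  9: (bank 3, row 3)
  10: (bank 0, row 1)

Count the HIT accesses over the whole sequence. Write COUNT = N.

step 0: bank1 None->0 [EMPTY]
step 1: bank2 None->0 [EMPTY]
step 2: bank2 0->0 [HIT]
step 3: bank1 0->2 [CONFLICT]
step 4: bank1 2->1 [CONFLICT]
step 5: bank0 None->1 [EMPTY]
step 6: bank1 1->1 [HIT]
step 7: bank1 1->3 [CONFLICT]
step 8: bank4 None->1 [EMPTY]
step 9: bank3 None->3 [EMPTY]
step 10: bank0 1->1 [HIT]

COUNT = 3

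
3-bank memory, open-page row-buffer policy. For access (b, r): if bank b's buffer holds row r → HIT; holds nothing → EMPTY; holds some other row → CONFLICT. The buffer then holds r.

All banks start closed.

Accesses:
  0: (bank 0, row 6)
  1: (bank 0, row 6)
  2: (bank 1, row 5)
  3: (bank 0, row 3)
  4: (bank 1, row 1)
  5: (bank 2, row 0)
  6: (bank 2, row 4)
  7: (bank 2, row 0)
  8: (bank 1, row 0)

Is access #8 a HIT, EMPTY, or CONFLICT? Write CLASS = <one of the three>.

CLASS = CONFLICT

step 0: bank0 None->6 [EMPTY]
step 1: bank0 6->6 [HIT]
step 2: bank1 None->5 [EMPTY]
step 3: bank0 6->3 [CONFLICT]
step 4: bank1 5->1 [CONFLICT]
step 5: bank2 None->0 [EMPTY]
step 6: bank2 0->4 [CONFLICT]
step 7: bank2 4->0 [CONFLICT]
step 8: bank1 1->0 [CONFLICT]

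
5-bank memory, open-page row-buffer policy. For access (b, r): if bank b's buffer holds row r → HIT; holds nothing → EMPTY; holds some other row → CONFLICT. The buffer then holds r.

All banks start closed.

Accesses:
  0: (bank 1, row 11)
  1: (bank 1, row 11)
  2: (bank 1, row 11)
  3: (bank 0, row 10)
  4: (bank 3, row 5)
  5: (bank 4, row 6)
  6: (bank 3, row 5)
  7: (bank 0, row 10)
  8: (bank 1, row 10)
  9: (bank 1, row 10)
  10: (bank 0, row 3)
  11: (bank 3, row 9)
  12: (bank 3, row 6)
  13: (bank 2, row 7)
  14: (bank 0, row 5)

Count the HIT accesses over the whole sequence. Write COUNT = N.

step 0: bank1 None->11 [EMPTY]
step 1: bank1 11->11 [HIT]
step 2: bank1 11->11 [HIT]
step 3: bank0 None->10 [EMPTY]
step 4: bank3 None->5 [EMPTY]
step 5: bank4 None->6 [EMPTY]
step 6: bank3 5->5 [HIT]
step 7: bank0 10->10 [HIT]
step 8: bank1 11->10 [CONFLICT]
step 9: bank1 10->10 [HIT]
step 10: bank0 10->3 [CONFLICT]
step 11: bank3 5->9 [CONFLICT]
step 12: bank3 9->6 [CONFLICT]
step 13: bank2 None->7 [EMPTY]
step 14: bank0 3->5 [CONFLICT]

COUNT = 5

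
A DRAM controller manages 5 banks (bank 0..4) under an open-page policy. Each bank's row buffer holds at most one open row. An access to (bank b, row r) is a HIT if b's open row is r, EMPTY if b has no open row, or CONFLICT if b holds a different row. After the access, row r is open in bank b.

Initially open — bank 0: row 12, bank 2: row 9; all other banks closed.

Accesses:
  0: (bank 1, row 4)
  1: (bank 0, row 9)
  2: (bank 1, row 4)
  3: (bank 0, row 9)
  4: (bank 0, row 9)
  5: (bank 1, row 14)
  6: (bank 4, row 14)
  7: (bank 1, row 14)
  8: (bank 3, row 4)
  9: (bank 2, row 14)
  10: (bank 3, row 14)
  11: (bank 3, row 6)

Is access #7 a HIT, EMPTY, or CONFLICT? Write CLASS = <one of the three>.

CLASS = HIT

  [0] b1 r4: no row ⇒ E
  [1] b0 r9: had r12 ⇒ C
  [2] b1 r4: had r4 ⇒ H
  [3] b0 r9: had r9 ⇒ H
  [4] b0 r9: had r9 ⇒ H
  [5] b1 r14: had r4 ⇒ C
  [6] b4 r14: no row ⇒ E
  [7] b1 r14: had r14 ⇒ H
  [8] b3 r4: no row ⇒ E
  [9] b2 r14: had r9 ⇒ C
  [10] b3 r14: had r4 ⇒ C
  [11] b3 r6: had r14 ⇒ C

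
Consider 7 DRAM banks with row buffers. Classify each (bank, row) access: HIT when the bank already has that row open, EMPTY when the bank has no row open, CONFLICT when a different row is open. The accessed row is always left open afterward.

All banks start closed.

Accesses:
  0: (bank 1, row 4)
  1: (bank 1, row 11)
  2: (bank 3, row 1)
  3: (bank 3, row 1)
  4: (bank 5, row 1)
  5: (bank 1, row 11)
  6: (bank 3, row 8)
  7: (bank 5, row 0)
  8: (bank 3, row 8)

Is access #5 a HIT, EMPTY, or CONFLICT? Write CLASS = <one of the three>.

CLASS = HIT

  [0] b1 r4: no row ⇒ E
  [1] b1 r11: had r4 ⇒ C
  [2] b3 r1: no row ⇒ E
  [3] b3 r1: had r1 ⇒ H
  [4] b5 r1: no row ⇒ E
  [5] b1 r11: had r11 ⇒ H
  [6] b3 r8: had r1 ⇒ C
  [7] b5 r0: had r1 ⇒ C
  [8] b3 r8: had r8 ⇒ H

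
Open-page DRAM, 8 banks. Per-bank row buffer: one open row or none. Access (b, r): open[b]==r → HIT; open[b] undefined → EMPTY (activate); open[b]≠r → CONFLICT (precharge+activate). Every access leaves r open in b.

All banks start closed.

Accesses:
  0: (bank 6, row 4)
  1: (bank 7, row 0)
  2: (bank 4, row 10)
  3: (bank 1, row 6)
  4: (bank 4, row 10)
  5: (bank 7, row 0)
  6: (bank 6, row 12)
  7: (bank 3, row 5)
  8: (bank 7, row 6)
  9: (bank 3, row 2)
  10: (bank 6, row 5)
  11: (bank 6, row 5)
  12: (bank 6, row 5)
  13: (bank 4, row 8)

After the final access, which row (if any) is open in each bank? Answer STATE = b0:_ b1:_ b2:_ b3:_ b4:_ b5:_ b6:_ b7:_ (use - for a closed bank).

step 0: bank6 None->4 [EMPTY]
step 1: bank7 None->0 [EMPTY]
step 2: bank4 None->10 [EMPTY]
step 3: bank1 None->6 [EMPTY]
step 4: bank4 10->10 [HIT]
step 5: bank7 0->0 [HIT]
step 6: bank6 4->12 [CONFLICT]
step 7: bank3 None->5 [EMPTY]
step 8: bank7 0->6 [CONFLICT]
step 9: bank3 5->2 [CONFLICT]
step 10: bank6 12->5 [CONFLICT]
step 11: bank6 5->5 [HIT]
step 12: bank6 5->5 [HIT]
step 13: bank4 10->8 [CONFLICT]

STATE = b0:- b1:6 b2:- b3:2 b4:8 b5:- b6:5 b7:6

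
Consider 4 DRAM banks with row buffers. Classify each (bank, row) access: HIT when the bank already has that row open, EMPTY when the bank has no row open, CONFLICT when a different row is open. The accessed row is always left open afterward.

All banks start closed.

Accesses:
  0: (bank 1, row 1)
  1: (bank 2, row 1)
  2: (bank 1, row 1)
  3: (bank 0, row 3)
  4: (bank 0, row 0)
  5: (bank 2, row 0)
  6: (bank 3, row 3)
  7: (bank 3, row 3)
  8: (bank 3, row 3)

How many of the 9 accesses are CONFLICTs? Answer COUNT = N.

step 0: bank1 None->1 [EMPTY]
step 1: bank2 None->1 [EMPTY]
step 2: bank1 1->1 [HIT]
step 3: bank0 None->3 [EMPTY]
step 4: bank0 3->0 [CONFLICT]
step 5: bank2 1->0 [CONFLICT]
step 6: bank3 None->3 [EMPTY]
step 7: bank3 3->3 [HIT]
step 8: bank3 3->3 [HIT]

COUNT = 2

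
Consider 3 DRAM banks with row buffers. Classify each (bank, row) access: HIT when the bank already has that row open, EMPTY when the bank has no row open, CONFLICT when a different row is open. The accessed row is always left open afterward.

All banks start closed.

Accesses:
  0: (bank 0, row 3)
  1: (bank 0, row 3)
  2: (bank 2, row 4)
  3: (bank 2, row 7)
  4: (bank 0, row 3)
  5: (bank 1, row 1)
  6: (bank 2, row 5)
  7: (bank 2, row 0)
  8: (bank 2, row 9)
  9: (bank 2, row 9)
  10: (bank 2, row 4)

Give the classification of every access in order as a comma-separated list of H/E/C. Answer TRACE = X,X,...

step 0: bank0 None->3 [EMPTY]
step 1: bank0 3->3 [HIT]
step 2: bank2 None->4 [EMPTY]
step 3: bank2 4->7 [CONFLICT]
step 4: bank0 3->3 [HIT]
step 5: bank1 None->1 [EMPTY]
step 6: bank2 7->5 [CONFLICT]
step 7: bank2 5->0 [CONFLICT]
step 8: bank2 0->9 [CONFLICT]
step 9: bank2 9->9 [HIT]
step 10: bank2 9->4 [CONFLICT]

TRACE = E,H,E,C,H,E,C,C,C,H,C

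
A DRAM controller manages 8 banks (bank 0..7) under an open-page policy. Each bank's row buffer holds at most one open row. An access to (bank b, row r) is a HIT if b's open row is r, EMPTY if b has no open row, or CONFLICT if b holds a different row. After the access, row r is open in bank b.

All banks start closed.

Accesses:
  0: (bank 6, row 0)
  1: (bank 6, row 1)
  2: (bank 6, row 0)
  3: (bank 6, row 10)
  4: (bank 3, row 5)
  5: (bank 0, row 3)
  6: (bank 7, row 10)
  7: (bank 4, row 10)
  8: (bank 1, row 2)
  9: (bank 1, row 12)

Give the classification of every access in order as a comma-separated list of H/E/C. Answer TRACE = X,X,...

step 0: bank6 None->0 [EMPTY]
step 1: bank6 0->1 [CONFLICT]
step 2: bank6 1->0 [CONFLICT]
step 3: bank6 0->10 [CONFLICT]
step 4: bank3 None->5 [EMPTY]
step 5: bank0 None->3 [EMPTY]
step 6: bank7 None->10 [EMPTY]
step 7: bank4 None->10 [EMPTY]
step 8: bank1 None->2 [EMPTY]
step 9: bank1 2->12 [CONFLICT]

TRACE = E,C,C,C,E,E,E,E,E,C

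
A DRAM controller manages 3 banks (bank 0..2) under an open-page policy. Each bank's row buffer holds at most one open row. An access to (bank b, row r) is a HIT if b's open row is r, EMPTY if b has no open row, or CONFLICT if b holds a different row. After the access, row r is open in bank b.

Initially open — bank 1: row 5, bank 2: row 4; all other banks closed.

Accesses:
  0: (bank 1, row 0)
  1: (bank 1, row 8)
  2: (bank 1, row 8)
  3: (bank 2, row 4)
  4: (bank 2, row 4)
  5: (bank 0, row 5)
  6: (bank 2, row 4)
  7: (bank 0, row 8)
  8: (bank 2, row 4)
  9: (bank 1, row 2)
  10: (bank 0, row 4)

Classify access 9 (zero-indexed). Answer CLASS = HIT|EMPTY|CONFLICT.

0: bank 1 row 0 — prev 5 → CONFLICT
1: bank 1 row 8 — prev 0 → CONFLICT
2: bank 1 row 8 — prev 8 → HIT
3: bank 2 row 4 — prev 4 → HIT
4: bank 2 row 4 — prev 4 → HIT
5: bank 0 row 5 — prev None → EMPTY
6: bank 2 row 4 — prev 4 → HIT
7: bank 0 row 8 — prev 5 → CONFLICT
8: bank 2 row 4 — prev 4 → HIT
9: bank 1 row 2 — prev 8 → CONFLICT
10: bank 0 row 4 — prev 8 → CONFLICT

CLASS = CONFLICT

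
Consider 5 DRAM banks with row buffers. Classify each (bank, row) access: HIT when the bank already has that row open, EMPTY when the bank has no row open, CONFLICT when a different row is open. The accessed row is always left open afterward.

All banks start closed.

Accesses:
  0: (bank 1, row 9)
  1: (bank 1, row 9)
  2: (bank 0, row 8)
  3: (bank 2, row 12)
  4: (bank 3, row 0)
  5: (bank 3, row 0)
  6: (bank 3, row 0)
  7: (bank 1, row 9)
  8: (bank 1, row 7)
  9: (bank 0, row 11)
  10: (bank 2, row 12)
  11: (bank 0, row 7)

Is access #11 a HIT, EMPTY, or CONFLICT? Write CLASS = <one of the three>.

  [0] b1 r9: no row ⇒ E
  [1] b1 r9: had r9 ⇒ H
  [2] b0 r8: no row ⇒ E
  [3] b2 r12: no row ⇒ E
  [4] b3 r0: no row ⇒ E
  [5] b3 r0: had r0 ⇒ H
  [6] b3 r0: had r0 ⇒ H
  [7] b1 r9: had r9 ⇒ H
  [8] b1 r7: had r9 ⇒ C
  [9] b0 r11: had r8 ⇒ C
  [10] b2 r12: had r12 ⇒ H
  [11] b0 r7: had r11 ⇒ C

CLASS = CONFLICT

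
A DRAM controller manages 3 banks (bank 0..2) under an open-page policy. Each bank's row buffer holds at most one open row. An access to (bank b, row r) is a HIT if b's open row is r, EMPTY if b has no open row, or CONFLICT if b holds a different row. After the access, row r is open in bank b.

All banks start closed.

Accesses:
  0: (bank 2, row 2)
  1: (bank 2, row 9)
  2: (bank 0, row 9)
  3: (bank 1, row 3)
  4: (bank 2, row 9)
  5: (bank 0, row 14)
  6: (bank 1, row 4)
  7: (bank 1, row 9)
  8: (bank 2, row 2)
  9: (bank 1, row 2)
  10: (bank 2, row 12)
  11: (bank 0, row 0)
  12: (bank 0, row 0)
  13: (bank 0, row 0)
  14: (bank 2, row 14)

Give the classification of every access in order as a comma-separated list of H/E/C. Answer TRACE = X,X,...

0: bank 2 row 2 — prev None → EMPTY
1: bank 2 row 9 — prev 2 → CONFLICT
2: bank 0 row 9 — prev None → EMPTY
3: bank 1 row 3 — prev None → EMPTY
4: bank 2 row 9 — prev 9 → HIT
5: bank 0 row 14 — prev 9 → CONFLICT
6: bank 1 row 4 — prev 3 → CONFLICT
7: bank 1 row 9 — prev 4 → CONFLICT
8: bank 2 row 2 — prev 9 → CONFLICT
9: bank 1 row 2 — prev 9 → CONFLICT
10: bank 2 row 12 — prev 2 → CONFLICT
11: bank 0 row 0 — prev 14 → CONFLICT
12: bank 0 row 0 — prev 0 → HIT
13: bank 0 row 0 — prev 0 → HIT
14: bank 2 row 14 — prev 12 → CONFLICT

TRACE = E,C,E,E,H,C,C,C,C,C,C,C,H,H,C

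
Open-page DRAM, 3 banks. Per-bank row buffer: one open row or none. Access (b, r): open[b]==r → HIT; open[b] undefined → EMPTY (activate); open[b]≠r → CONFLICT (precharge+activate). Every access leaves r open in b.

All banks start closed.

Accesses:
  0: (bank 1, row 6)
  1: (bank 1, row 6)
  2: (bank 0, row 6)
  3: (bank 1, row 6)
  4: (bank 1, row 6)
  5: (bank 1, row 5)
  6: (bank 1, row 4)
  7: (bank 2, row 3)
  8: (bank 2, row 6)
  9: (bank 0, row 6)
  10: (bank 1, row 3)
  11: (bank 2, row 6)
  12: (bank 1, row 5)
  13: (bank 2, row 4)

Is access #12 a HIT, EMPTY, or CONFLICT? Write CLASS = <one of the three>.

step 0: bank1 None->6 [EMPTY]
step 1: bank1 6->6 [HIT]
step 2: bank0 None->6 [EMPTY]
step 3: bank1 6->6 [HIT]
step 4: bank1 6->6 [HIT]
step 5: bank1 6->5 [CONFLICT]
step 6: bank1 5->4 [CONFLICT]
step 7: bank2 None->3 [EMPTY]
step 8: bank2 3->6 [CONFLICT]
step 9: bank0 6->6 [HIT]
step 10: bank1 4->3 [CONFLICT]
step 11: bank2 6->6 [HIT]
step 12: bank1 3->5 [CONFLICT]
step 13: bank2 6->4 [CONFLICT]

CLASS = CONFLICT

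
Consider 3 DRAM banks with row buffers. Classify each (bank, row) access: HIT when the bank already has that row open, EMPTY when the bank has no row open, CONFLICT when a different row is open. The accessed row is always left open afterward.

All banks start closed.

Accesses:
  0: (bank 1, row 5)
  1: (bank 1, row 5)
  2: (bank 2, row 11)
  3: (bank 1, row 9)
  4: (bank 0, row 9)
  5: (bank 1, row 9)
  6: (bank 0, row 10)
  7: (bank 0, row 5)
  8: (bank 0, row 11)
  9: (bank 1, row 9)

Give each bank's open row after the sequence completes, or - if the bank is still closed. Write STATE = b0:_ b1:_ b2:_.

STATE = b0:11 b1:9 b2:11

0: bank 1 row 5 — prev None → EMPTY
1: bank 1 row 5 — prev 5 → HIT
2: bank 2 row 11 — prev None → EMPTY
3: bank 1 row 9 — prev 5 → CONFLICT
4: bank 0 row 9 — prev None → EMPTY
5: bank 1 row 9 — prev 9 → HIT
6: bank 0 row 10 — prev 9 → CONFLICT
7: bank 0 row 5 — prev 10 → CONFLICT
8: bank 0 row 11 — prev 5 → CONFLICT
9: bank 1 row 9 — prev 9 → HIT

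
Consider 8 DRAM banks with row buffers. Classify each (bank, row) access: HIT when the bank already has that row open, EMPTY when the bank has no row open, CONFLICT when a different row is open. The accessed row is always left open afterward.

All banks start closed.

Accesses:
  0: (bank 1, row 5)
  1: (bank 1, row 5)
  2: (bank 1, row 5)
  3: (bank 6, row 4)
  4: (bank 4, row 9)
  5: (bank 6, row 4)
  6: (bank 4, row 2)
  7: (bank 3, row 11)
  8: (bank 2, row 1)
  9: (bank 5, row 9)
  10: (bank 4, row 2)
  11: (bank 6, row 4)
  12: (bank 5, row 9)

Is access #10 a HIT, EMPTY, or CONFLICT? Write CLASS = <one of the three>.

  [0] b1 r5: no row ⇒ E
  [1] b1 r5: had r5 ⇒ H
  [2] b1 r5: had r5 ⇒ H
  [3] b6 r4: no row ⇒ E
  [4] b4 r9: no row ⇒ E
  [5] b6 r4: had r4 ⇒ H
  [6] b4 r2: had r9 ⇒ C
  [7] b3 r11: no row ⇒ E
  [8] b2 r1: no row ⇒ E
  [9] b5 r9: no row ⇒ E
  [10] b4 r2: had r2 ⇒ H
  [11] b6 r4: had r4 ⇒ H
  [12] b5 r9: had r9 ⇒ H

CLASS = HIT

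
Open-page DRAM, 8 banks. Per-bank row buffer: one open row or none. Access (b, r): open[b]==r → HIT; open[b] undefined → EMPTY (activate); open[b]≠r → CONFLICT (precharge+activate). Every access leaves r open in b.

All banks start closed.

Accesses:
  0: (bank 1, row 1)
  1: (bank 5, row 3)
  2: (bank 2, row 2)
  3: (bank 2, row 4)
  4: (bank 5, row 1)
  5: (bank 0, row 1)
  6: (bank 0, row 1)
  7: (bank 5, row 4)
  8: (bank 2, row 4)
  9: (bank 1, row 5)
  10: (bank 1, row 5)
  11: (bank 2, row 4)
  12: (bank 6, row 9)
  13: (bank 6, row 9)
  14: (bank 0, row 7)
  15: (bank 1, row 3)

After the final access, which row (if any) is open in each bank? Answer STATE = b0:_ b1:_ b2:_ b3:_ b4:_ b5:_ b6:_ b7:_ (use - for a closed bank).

0: bank 1 row 1 — prev None → EMPTY
1: bank 5 row 3 — prev None → EMPTY
2: bank 2 row 2 — prev None → EMPTY
3: bank 2 row 4 — prev 2 → CONFLICT
4: bank 5 row 1 — prev 3 → CONFLICT
5: bank 0 row 1 — prev None → EMPTY
6: bank 0 row 1 — prev 1 → HIT
7: bank 5 row 4 — prev 1 → CONFLICT
8: bank 2 row 4 — prev 4 → HIT
9: bank 1 row 5 — prev 1 → CONFLICT
10: bank 1 row 5 — prev 5 → HIT
11: bank 2 row 4 — prev 4 → HIT
12: bank 6 row 9 — prev None → EMPTY
13: bank 6 row 9 — prev 9 → HIT
14: bank 0 row 7 — prev 1 → CONFLICT
15: bank 1 row 3 — prev 5 → CONFLICT

STATE = b0:7 b1:3 b2:4 b3:- b4:- b5:4 b6:9 b7:-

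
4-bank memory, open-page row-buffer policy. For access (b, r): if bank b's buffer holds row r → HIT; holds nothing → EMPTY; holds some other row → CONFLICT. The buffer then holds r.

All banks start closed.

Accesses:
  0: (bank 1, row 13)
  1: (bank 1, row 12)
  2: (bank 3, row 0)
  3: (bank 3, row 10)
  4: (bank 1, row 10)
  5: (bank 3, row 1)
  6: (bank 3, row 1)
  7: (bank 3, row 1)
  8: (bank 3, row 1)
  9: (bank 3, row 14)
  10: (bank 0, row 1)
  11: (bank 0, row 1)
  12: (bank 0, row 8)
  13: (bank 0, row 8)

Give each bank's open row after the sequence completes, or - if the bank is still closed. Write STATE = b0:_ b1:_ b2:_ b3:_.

0: bank 1 row 13 — prev None → EMPTY
1: bank 1 row 12 — prev 13 → CONFLICT
2: bank 3 row 0 — prev None → EMPTY
3: bank 3 row 10 — prev 0 → CONFLICT
4: bank 1 row 10 — prev 12 → CONFLICT
5: bank 3 row 1 — prev 10 → CONFLICT
6: bank 3 row 1 — prev 1 → HIT
7: bank 3 row 1 — prev 1 → HIT
8: bank 3 row 1 — prev 1 → HIT
9: bank 3 row 14 — prev 1 → CONFLICT
10: bank 0 row 1 — prev None → EMPTY
11: bank 0 row 1 — prev 1 → HIT
12: bank 0 row 8 — prev 1 → CONFLICT
13: bank 0 row 8 — prev 8 → HIT

STATE = b0:8 b1:10 b2:- b3:14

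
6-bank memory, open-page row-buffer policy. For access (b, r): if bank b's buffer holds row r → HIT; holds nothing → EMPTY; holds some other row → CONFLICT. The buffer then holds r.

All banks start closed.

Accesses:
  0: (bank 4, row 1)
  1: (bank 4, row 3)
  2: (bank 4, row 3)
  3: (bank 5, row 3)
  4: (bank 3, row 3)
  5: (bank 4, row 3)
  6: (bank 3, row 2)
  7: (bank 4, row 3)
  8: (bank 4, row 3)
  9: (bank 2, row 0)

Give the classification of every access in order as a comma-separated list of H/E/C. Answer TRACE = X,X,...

  [0] b4 r1: no row ⇒ E
  [1] b4 r3: had r1 ⇒ C
  [2] b4 r3: had r3 ⇒ H
  [3] b5 r3: no row ⇒ E
  [4] b3 r3: no row ⇒ E
  [5] b4 r3: had r3 ⇒ H
  [6] b3 r2: had r3 ⇒ C
  [7] b4 r3: had r3 ⇒ H
  [8] b4 r3: had r3 ⇒ H
  [9] b2 r0: no row ⇒ E

TRACE = E,C,H,E,E,H,C,H,H,E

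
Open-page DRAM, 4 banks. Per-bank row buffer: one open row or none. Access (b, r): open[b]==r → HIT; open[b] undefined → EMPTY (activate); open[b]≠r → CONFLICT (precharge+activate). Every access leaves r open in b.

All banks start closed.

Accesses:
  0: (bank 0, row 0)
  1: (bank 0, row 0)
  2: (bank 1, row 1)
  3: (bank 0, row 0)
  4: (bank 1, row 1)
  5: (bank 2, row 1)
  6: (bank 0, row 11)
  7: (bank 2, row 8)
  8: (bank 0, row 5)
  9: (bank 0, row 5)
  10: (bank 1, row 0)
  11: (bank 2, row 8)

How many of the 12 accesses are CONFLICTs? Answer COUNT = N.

0: bank 0 row 0 — prev None → EMPTY
1: bank 0 row 0 — prev 0 → HIT
2: bank 1 row 1 — prev None → EMPTY
3: bank 0 row 0 — prev 0 → HIT
4: bank 1 row 1 — prev 1 → HIT
5: bank 2 row 1 — prev None → EMPTY
6: bank 0 row 11 — prev 0 → CONFLICT
7: bank 2 row 8 — prev 1 → CONFLICT
8: bank 0 row 5 — prev 11 → CONFLICT
9: bank 0 row 5 — prev 5 → HIT
10: bank 1 row 0 — prev 1 → CONFLICT
11: bank 2 row 8 — prev 8 → HIT

COUNT = 4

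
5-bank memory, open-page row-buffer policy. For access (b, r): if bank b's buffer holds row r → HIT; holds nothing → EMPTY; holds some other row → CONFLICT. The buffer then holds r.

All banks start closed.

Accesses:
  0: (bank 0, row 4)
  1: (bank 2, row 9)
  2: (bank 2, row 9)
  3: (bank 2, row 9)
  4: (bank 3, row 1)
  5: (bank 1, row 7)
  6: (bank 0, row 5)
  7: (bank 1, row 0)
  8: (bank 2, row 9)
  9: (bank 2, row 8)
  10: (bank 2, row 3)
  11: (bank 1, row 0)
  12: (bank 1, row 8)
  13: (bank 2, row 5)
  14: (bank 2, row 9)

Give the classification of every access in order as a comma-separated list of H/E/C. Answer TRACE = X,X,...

TRACE = E,E,H,H,E,E,C,C,H,C,C,H,C,C,C

step 0: bank0 None->4 [EMPTY]
step 1: bank2 None->9 [EMPTY]
step 2: bank2 9->9 [HIT]
step 3: bank2 9->9 [HIT]
step 4: bank3 None->1 [EMPTY]
step 5: bank1 None->7 [EMPTY]
step 6: bank0 4->5 [CONFLICT]
step 7: bank1 7->0 [CONFLICT]
step 8: bank2 9->9 [HIT]
step 9: bank2 9->8 [CONFLICT]
step 10: bank2 8->3 [CONFLICT]
step 11: bank1 0->0 [HIT]
step 12: bank1 0->8 [CONFLICT]
step 13: bank2 3->5 [CONFLICT]
step 14: bank2 5->9 [CONFLICT]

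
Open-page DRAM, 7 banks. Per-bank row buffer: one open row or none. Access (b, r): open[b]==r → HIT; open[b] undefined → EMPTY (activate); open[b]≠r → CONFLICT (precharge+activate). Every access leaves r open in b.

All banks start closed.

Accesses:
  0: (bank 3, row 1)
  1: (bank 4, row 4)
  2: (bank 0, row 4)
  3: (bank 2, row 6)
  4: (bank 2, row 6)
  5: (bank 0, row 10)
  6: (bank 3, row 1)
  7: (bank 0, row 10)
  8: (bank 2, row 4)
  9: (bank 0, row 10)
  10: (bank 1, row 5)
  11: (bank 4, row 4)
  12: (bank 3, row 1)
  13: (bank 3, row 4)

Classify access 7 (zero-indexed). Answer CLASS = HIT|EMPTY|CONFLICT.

0: bank 3 row 1 — prev None → EMPTY
1: bank 4 row 4 — prev None → EMPTY
2: bank 0 row 4 — prev None → EMPTY
3: bank 2 row 6 — prev None → EMPTY
4: bank 2 row 6 — prev 6 → HIT
5: bank 0 row 10 — prev 4 → CONFLICT
6: bank 3 row 1 — prev 1 → HIT
7: bank 0 row 10 — prev 10 → HIT
8: bank 2 row 4 — prev 6 → CONFLICT
9: bank 0 row 10 — prev 10 → HIT
10: bank 1 row 5 — prev None → EMPTY
11: bank 4 row 4 — prev 4 → HIT
12: bank 3 row 1 — prev 1 → HIT
13: bank 3 row 4 — prev 1 → CONFLICT

CLASS = HIT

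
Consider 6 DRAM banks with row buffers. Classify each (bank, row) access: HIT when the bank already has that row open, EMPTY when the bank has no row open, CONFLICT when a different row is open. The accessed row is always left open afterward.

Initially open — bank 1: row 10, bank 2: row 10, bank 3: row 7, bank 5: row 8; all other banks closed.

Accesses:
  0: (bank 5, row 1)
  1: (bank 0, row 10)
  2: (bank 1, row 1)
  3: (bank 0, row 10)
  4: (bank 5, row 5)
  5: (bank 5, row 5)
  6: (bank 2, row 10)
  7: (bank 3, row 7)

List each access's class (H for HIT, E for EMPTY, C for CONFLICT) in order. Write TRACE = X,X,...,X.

TRACE = C,E,C,H,C,H,H,H

step 0: bank5 8->1 [CONFLICT]
step 1: bank0 None->10 [EMPTY]
step 2: bank1 10->1 [CONFLICT]
step 3: bank0 10->10 [HIT]
step 4: bank5 1->5 [CONFLICT]
step 5: bank5 5->5 [HIT]
step 6: bank2 10->10 [HIT]
step 7: bank3 7->7 [HIT]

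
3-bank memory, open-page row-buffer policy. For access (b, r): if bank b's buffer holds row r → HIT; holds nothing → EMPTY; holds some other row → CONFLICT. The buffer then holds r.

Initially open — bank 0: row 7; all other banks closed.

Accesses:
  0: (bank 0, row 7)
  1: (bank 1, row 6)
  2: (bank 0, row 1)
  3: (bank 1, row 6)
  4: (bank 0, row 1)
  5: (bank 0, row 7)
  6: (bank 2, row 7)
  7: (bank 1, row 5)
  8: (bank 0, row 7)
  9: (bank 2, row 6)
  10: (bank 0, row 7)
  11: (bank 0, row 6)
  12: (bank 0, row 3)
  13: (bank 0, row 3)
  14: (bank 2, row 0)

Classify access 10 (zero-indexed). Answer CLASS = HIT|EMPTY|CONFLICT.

CLASS = HIT

  [0] b0 r7: had r7 ⇒ H
  [1] b1 r6: no row ⇒ E
  [2] b0 r1: had r7 ⇒ C
  [3] b1 r6: had r6 ⇒ H
  [4] b0 r1: had r1 ⇒ H
  [5] b0 r7: had r1 ⇒ C
  [6] b2 r7: no row ⇒ E
  [7] b1 r5: had r6 ⇒ C
  [8] b0 r7: had r7 ⇒ H
  [9] b2 r6: had r7 ⇒ C
  [10] b0 r7: had r7 ⇒ H
  [11] b0 r6: had r7 ⇒ C
  [12] b0 r3: had r6 ⇒ C
  [13] b0 r3: had r3 ⇒ H
  [14] b2 r0: had r6 ⇒ C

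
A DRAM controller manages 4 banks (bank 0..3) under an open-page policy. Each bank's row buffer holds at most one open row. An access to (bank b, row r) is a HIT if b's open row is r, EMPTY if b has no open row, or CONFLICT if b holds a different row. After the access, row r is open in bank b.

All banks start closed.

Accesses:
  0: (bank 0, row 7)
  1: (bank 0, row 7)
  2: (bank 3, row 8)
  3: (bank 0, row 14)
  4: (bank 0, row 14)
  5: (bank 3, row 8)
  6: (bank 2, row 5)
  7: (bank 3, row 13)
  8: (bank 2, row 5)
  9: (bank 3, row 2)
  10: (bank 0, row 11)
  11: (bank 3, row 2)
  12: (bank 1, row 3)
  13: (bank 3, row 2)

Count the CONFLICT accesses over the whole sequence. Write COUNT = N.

#0 (0,7) E
#1 (0,7) H  (was 7)
#2 (3,8) E
#3 (0,14) C  (was 7)
#4 (0,14) H  (was 14)
#5 (3,8) H  (was 8)
#6 (2,5) E
#7 (3,13) C  (was 8)
#8 (2,5) H  (was 5)
#9 (3,2) C  (was 13)
#10 (0,11) C  (was 14)
#11 (3,2) H  (was 2)
#12 (1,3) E
#13 (3,2) H  (was 2)

COUNT = 4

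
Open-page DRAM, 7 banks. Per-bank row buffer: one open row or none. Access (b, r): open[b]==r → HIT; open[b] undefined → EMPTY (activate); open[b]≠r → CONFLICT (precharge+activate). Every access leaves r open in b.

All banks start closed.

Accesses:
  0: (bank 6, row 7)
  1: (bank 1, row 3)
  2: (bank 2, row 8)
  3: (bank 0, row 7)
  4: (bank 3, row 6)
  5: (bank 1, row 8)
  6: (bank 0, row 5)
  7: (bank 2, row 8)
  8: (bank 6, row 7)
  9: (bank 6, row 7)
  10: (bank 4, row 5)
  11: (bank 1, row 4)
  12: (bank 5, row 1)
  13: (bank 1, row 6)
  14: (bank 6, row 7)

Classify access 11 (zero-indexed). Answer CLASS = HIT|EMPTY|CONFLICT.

CLASS = CONFLICT

  [0] b6 r7: no row ⇒ E
  [1] b1 r3: no row ⇒ E
  [2] b2 r8: no row ⇒ E
  [3] b0 r7: no row ⇒ E
  [4] b3 r6: no row ⇒ E
  [5] b1 r8: had r3 ⇒ C
  [6] b0 r5: had r7 ⇒ C
  [7] b2 r8: had r8 ⇒ H
  [8] b6 r7: had r7 ⇒ H
  [9] b6 r7: had r7 ⇒ H
  [10] b4 r5: no row ⇒ E
  [11] b1 r4: had r8 ⇒ C
  [12] b5 r1: no row ⇒ E
  [13] b1 r6: had r4 ⇒ C
  [14] b6 r7: had r7 ⇒ H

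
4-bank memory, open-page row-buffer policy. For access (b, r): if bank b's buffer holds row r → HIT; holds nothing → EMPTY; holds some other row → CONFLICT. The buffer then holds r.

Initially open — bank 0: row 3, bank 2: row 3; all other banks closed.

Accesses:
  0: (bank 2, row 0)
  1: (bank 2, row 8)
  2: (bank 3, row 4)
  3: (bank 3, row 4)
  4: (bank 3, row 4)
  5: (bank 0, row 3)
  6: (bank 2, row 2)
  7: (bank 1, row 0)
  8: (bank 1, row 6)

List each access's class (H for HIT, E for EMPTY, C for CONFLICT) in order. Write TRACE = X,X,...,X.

TRACE = C,C,E,H,H,H,C,E,C

0: bank 2 row 0 — prev 3 → CONFLICT
1: bank 2 row 8 — prev 0 → CONFLICT
2: bank 3 row 4 — prev None → EMPTY
3: bank 3 row 4 — prev 4 → HIT
4: bank 3 row 4 — prev 4 → HIT
5: bank 0 row 3 — prev 3 → HIT
6: bank 2 row 2 — prev 8 → CONFLICT
7: bank 1 row 0 — prev None → EMPTY
8: bank 1 row 6 — prev 0 → CONFLICT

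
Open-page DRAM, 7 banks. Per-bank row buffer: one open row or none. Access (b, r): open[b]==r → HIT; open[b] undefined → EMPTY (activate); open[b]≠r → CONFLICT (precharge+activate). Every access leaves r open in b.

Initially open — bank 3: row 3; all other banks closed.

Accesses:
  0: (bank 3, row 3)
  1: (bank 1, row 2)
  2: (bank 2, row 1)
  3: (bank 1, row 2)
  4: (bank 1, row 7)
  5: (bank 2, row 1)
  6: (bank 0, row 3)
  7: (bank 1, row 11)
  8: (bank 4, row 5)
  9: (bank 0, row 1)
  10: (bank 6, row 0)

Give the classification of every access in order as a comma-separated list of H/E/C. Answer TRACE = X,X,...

TRACE = H,E,E,H,C,H,E,C,E,C,E

step 0: bank3 3->3 [HIT]
step 1: bank1 None->2 [EMPTY]
step 2: bank2 None->1 [EMPTY]
step 3: bank1 2->2 [HIT]
step 4: bank1 2->7 [CONFLICT]
step 5: bank2 1->1 [HIT]
step 6: bank0 None->3 [EMPTY]
step 7: bank1 7->11 [CONFLICT]
step 8: bank4 None->5 [EMPTY]
step 9: bank0 3->1 [CONFLICT]
step 10: bank6 None->0 [EMPTY]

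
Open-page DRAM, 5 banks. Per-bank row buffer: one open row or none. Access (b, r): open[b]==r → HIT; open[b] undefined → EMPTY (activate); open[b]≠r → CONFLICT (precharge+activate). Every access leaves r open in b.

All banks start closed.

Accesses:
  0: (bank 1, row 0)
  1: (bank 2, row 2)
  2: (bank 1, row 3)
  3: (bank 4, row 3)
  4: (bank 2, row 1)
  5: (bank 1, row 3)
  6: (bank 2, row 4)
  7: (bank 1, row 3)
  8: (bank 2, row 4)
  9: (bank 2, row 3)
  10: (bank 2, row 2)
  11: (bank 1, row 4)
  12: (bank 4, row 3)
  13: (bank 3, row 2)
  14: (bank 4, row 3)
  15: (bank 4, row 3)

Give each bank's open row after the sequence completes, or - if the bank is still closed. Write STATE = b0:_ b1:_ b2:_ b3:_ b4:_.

STATE = b0:- b1:4 b2:2 b3:2 b4:3

step 0: bank1 None->0 [EMPTY]
step 1: bank2 None->2 [EMPTY]
step 2: bank1 0->3 [CONFLICT]
step 3: bank4 None->3 [EMPTY]
step 4: bank2 2->1 [CONFLICT]
step 5: bank1 3->3 [HIT]
step 6: bank2 1->4 [CONFLICT]
step 7: bank1 3->3 [HIT]
step 8: bank2 4->4 [HIT]
step 9: bank2 4->3 [CONFLICT]
step 10: bank2 3->2 [CONFLICT]
step 11: bank1 3->4 [CONFLICT]
step 12: bank4 3->3 [HIT]
step 13: bank3 None->2 [EMPTY]
step 14: bank4 3->3 [HIT]
step 15: bank4 3->3 [HIT]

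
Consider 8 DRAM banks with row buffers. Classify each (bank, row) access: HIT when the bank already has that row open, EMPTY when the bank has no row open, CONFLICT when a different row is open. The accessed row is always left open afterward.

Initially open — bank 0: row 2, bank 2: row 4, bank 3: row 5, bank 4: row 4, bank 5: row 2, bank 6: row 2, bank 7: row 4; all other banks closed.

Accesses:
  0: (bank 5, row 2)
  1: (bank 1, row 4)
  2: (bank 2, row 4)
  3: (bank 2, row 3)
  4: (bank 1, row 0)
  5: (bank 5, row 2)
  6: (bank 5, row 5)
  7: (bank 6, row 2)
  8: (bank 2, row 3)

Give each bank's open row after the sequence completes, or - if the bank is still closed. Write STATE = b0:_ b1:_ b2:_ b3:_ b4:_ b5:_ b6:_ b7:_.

STATE = b0:2 b1:0 b2:3 b3:5 b4:4 b5:5 b6:2 b7:4

  [0] b5 r2: had r2 ⇒ H
  [1] b1 r4: no row ⇒ E
  [2] b2 r4: had r4 ⇒ H
  [3] b2 r3: had r4 ⇒ C
  [4] b1 r0: had r4 ⇒ C
  [5] b5 r2: had r2 ⇒ H
  [6] b5 r5: had r2 ⇒ C
  [7] b6 r2: had r2 ⇒ H
  [8] b2 r3: had r3 ⇒ H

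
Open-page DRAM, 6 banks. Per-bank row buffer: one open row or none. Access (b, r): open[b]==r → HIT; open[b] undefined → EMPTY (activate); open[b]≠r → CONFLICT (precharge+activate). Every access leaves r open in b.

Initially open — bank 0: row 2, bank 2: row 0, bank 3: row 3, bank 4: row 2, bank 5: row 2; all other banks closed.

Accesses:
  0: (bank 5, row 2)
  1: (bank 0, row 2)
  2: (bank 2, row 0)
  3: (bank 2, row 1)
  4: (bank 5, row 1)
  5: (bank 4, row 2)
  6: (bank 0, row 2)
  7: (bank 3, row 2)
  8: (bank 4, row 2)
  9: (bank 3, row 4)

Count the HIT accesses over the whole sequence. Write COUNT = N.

  [0] b5 r2: had r2 ⇒ H
  [1] b0 r2: had r2 ⇒ H
  [2] b2 r0: had r0 ⇒ H
  [3] b2 r1: had r0 ⇒ C
  [4] b5 r1: had r2 ⇒ C
  [5] b4 r2: had r2 ⇒ H
  [6] b0 r2: had r2 ⇒ H
  [7] b3 r2: had r3 ⇒ C
  [8] b4 r2: had r2 ⇒ H
  [9] b3 r4: had r2 ⇒ C

COUNT = 6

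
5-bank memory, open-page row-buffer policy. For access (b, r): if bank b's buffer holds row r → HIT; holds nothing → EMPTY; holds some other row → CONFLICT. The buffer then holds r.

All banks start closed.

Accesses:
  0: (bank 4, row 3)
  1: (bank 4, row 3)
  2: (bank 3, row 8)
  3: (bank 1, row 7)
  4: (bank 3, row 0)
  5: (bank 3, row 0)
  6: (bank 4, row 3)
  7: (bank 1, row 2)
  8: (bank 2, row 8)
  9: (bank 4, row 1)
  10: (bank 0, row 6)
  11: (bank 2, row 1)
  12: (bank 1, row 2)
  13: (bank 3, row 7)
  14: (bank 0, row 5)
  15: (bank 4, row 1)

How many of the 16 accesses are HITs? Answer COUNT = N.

0: bank 4 row 3 — prev None → EMPTY
1: bank 4 row 3 — prev 3 → HIT
2: bank 3 row 8 — prev None → EMPTY
3: bank 1 row 7 — prev None → EMPTY
4: bank 3 row 0 — prev 8 → CONFLICT
5: bank 3 row 0 — prev 0 → HIT
6: bank 4 row 3 — prev 3 → HIT
7: bank 1 row 2 — prev 7 → CONFLICT
8: bank 2 row 8 — prev None → EMPTY
9: bank 4 row 1 — prev 3 → CONFLICT
10: bank 0 row 6 — prev None → EMPTY
11: bank 2 row 1 — prev 8 → CONFLICT
12: bank 1 row 2 — prev 2 → HIT
13: bank 3 row 7 — prev 0 → CONFLICT
14: bank 0 row 5 — prev 6 → CONFLICT
15: bank 4 row 1 — prev 1 → HIT

COUNT = 5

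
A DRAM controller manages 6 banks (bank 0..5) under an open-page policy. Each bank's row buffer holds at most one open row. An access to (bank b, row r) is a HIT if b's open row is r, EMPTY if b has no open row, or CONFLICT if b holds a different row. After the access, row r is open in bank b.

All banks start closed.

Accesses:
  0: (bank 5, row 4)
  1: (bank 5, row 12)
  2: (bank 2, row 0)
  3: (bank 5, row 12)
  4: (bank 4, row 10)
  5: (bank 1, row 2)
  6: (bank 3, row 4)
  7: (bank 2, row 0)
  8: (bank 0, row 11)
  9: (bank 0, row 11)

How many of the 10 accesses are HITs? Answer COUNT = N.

  [0] b5 r4: no row ⇒ E
  [1] b5 r12: had r4 ⇒ C
  [2] b2 r0: no row ⇒ E
  [3] b5 r12: had r12 ⇒ H
  [4] b4 r10: no row ⇒ E
  [5] b1 r2: no row ⇒ E
  [6] b3 r4: no row ⇒ E
  [7] b2 r0: had r0 ⇒ H
  [8] b0 r11: no row ⇒ E
  [9] b0 r11: had r11 ⇒ H

COUNT = 3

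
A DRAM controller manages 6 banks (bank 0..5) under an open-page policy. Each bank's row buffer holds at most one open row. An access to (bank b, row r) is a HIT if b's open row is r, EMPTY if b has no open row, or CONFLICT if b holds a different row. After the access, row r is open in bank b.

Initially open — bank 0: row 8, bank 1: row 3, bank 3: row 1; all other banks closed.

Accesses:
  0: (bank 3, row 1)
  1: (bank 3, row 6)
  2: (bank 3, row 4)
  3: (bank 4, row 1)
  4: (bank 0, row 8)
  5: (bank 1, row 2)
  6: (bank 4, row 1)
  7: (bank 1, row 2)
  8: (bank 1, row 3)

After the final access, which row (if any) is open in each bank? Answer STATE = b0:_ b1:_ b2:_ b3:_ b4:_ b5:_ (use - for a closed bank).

#0 (3,1) H  (was 1)
#1 (3,6) C  (was 1)
#2 (3,4) C  (was 6)
#3 (4,1) E
#4 (0,8) H  (was 8)
#5 (1,2) C  (was 3)
#6 (4,1) H  (was 1)
#7 (1,2) H  (was 2)
#8 (1,3) C  (was 2)

STATE = b0:8 b1:3 b2:- b3:4 b4:1 b5:-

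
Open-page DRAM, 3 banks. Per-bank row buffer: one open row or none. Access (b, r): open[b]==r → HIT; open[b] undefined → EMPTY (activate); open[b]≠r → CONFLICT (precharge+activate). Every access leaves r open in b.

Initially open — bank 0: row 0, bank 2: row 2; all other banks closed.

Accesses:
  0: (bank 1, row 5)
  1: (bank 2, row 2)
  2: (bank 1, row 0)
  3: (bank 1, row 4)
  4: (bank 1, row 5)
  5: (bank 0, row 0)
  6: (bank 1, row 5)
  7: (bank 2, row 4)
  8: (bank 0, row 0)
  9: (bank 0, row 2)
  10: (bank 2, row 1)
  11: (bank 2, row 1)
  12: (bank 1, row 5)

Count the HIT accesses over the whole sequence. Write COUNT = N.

0: bank 1 row 5 — prev None → EMPTY
1: bank 2 row 2 — prev 2 → HIT
2: bank 1 row 0 — prev 5 → CONFLICT
3: bank 1 row 4 — prev 0 → CONFLICT
4: bank 1 row 5 — prev 4 → CONFLICT
5: bank 0 row 0 — prev 0 → HIT
6: bank 1 row 5 — prev 5 → HIT
7: bank 2 row 4 — prev 2 → CONFLICT
8: bank 0 row 0 — prev 0 → HIT
9: bank 0 row 2 — prev 0 → CONFLICT
10: bank 2 row 1 — prev 4 → CONFLICT
11: bank 2 row 1 — prev 1 → HIT
12: bank 1 row 5 — prev 5 → HIT

COUNT = 6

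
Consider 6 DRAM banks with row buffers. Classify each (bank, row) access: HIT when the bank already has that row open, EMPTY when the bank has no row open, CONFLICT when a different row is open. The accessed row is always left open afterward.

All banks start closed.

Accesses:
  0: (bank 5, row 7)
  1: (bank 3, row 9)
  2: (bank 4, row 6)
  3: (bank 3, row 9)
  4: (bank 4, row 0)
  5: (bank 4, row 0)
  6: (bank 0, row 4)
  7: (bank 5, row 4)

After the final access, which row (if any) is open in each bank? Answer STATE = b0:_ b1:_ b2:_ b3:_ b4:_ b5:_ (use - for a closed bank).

  [0] b5 r7: no row ⇒ E
  [1] b3 r9: no row ⇒ E
  [2] b4 r6: no row ⇒ E
  [3] b3 r9: had r9 ⇒ H
  [4] b4 r0: had r6 ⇒ C
  [5] b4 r0: had r0 ⇒ H
  [6] b0 r4: no row ⇒ E
  [7] b5 r4: had r7 ⇒ C

STATE = b0:4 b1:- b2:- b3:9 b4:0 b5:4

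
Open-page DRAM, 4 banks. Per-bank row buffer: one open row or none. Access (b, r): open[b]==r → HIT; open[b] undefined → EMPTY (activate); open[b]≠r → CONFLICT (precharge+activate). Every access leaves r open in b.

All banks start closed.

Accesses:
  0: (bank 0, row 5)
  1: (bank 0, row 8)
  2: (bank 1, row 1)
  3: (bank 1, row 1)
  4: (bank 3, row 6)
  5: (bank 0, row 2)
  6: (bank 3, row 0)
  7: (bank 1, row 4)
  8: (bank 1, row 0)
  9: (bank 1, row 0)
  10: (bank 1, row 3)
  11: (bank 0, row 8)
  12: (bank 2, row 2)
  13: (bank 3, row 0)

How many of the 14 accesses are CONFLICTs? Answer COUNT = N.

0: bank 0 row 5 — prev None → EMPTY
1: bank 0 row 8 — prev 5 → CONFLICT
2: bank 1 row 1 — prev None → EMPTY
3: bank 1 row 1 — prev 1 → HIT
4: bank 3 row 6 — prev None → EMPTY
5: bank 0 row 2 — prev 8 → CONFLICT
6: bank 3 row 0 — prev 6 → CONFLICT
7: bank 1 row 4 — prev 1 → CONFLICT
8: bank 1 row 0 — prev 4 → CONFLICT
9: bank 1 row 0 — prev 0 → HIT
10: bank 1 row 3 — prev 0 → CONFLICT
11: bank 0 row 8 — prev 2 → CONFLICT
12: bank 2 row 2 — prev None → EMPTY
13: bank 3 row 0 — prev 0 → HIT

COUNT = 7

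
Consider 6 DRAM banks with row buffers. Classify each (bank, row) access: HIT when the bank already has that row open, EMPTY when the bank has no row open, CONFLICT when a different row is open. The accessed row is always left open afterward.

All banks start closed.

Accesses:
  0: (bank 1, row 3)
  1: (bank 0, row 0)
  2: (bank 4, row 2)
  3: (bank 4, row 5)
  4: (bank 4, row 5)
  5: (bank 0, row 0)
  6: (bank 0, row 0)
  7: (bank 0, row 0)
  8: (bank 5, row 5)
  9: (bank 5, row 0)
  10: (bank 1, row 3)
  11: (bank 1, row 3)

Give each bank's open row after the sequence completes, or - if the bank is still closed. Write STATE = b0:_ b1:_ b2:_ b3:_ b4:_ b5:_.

0: bank 1 row 3 — prev None → EMPTY
1: bank 0 row 0 — prev None → EMPTY
2: bank 4 row 2 — prev None → EMPTY
3: bank 4 row 5 — prev 2 → CONFLICT
4: bank 4 row 5 — prev 5 → HIT
5: bank 0 row 0 — prev 0 → HIT
6: bank 0 row 0 — prev 0 → HIT
7: bank 0 row 0 — prev 0 → HIT
8: bank 5 row 5 — prev None → EMPTY
9: bank 5 row 0 — prev 5 → CONFLICT
10: bank 1 row 3 — prev 3 → HIT
11: bank 1 row 3 — prev 3 → HIT

STATE = b0:0 b1:3 b2:- b3:- b4:5 b5:0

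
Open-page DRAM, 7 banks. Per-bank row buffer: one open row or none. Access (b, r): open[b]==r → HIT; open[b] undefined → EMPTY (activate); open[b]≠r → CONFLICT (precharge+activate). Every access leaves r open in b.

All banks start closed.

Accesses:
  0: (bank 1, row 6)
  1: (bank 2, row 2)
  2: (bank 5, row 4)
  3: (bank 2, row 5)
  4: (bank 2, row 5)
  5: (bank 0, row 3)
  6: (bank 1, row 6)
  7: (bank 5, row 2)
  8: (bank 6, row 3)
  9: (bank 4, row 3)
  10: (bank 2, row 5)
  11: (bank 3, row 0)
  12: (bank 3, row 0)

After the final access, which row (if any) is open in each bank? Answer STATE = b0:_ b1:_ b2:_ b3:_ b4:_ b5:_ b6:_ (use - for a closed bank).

STATE = b0:3 b1:6 b2:5 b3:0 b4:3 b5:2 b6:3

  [0] b1 r6: no row ⇒ E
  [1] b2 r2: no row ⇒ E
  [2] b5 r4: no row ⇒ E
  [3] b2 r5: had r2 ⇒ C
  [4] b2 r5: had r5 ⇒ H
  [5] b0 r3: no row ⇒ E
  [6] b1 r6: had r6 ⇒ H
  [7] b5 r2: had r4 ⇒ C
  [8] b6 r3: no row ⇒ E
  [9] b4 r3: no row ⇒ E
  [10] b2 r5: had r5 ⇒ H
  [11] b3 r0: no row ⇒ E
  [12] b3 r0: had r0 ⇒ H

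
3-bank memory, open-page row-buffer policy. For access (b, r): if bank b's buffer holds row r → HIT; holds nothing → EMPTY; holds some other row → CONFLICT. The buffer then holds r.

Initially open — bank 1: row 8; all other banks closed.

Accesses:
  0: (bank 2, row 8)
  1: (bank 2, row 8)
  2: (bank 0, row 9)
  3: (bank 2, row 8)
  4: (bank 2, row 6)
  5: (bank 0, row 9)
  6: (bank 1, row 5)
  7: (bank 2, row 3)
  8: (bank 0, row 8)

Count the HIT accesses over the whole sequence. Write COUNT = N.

COUNT = 3

#0 (2,8) E
#1 (2,8) H  (was 8)
#2 (0,9) E
#3 (2,8) H  (was 8)
#4 (2,6) C  (was 8)
#5 (0,9) H  (was 9)
#6 (1,5) C  (was 8)
#7 (2,3) C  (was 6)
#8 (0,8) C  (was 9)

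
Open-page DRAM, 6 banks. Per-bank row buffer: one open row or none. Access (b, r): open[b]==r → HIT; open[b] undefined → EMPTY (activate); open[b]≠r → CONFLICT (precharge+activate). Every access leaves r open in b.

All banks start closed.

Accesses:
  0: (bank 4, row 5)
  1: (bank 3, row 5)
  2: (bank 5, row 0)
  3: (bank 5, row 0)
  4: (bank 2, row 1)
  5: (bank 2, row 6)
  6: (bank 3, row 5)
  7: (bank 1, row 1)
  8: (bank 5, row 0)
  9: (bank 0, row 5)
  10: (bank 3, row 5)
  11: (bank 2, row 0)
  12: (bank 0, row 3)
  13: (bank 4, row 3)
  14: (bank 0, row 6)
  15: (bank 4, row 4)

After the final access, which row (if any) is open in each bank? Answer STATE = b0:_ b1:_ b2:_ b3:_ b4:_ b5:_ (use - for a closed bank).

  [0] b4 r5: no row ⇒ E
  [1] b3 r5: no row ⇒ E
  [2] b5 r0: no row ⇒ E
  [3] b5 r0: had r0 ⇒ H
  [4] b2 r1: no row ⇒ E
  [5] b2 r6: had r1 ⇒ C
  [6] b3 r5: had r5 ⇒ H
  [7] b1 r1: no row ⇒ E
  [8] b5 r0: had r0 ⇒ H
  [9] b0 r5: no row ⇒ E
  [10] b3 r5: had r5 ⇒ H
  [11] b2 r0: had r6 ⇒ C
  [12] b0 r3: had r5 ⇒ C
  [13] b4 r3: had r5 ⇒ C
  [14] b0 r6: had r3 ⇒ C
  [15] b4 r4: had r3 ⇒ C

STATE = b0:6 b1:1 b2:0 b3:5 b4:4 b5:0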